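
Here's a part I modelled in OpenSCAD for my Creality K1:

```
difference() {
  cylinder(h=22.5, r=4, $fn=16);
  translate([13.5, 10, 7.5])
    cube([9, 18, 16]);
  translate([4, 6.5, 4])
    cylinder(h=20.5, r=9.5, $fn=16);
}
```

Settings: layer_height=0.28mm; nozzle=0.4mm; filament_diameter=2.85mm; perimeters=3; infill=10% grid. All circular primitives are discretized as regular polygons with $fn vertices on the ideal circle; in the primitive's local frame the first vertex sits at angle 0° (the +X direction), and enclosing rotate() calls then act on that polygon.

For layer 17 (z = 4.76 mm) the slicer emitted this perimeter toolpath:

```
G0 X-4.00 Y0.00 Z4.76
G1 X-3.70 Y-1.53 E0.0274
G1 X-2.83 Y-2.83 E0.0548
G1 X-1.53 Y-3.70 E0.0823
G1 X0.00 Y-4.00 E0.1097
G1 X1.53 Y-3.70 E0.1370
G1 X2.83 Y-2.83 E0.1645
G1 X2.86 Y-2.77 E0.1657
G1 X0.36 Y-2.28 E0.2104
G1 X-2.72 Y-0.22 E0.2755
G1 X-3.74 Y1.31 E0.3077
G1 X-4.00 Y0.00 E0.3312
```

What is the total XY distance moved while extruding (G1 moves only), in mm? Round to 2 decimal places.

18.86 mm

Sum the Euclidean lengths of each G1 segment: total = 18.86 mm.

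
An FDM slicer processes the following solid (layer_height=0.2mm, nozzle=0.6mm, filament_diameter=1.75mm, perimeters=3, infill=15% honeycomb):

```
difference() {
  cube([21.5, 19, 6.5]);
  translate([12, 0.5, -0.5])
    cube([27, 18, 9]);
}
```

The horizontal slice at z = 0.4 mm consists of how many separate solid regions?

1

At z = 0.4 mm: the cube (footprint 21.5×19) is included at this height; the cube at (12, 0.5) is present — its section is the full 27×18 rectangle; After the difference (first − rest): starting from the 21.5×19 cube, the 27×18 cube at (12, 0.5) partially overlaps it — only the 171.00 mm² overlap (of its 486.00 mm²) is removed, clipping the outline — 1 connected region. The result has 1 disconnected region.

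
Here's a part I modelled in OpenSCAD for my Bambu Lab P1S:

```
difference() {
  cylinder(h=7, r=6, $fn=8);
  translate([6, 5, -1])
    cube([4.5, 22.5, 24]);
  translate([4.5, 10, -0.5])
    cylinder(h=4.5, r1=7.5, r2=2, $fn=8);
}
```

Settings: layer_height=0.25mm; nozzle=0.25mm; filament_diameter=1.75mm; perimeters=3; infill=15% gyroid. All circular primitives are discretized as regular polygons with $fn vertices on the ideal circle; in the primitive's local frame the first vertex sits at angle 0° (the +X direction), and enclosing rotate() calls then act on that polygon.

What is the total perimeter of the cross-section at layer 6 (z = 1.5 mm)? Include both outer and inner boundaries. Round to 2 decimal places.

36.74 mm

At z = 1.5 mm: the cylinder: section is a regular 8-gon, circumradius r=6 (perimeter = 2·8·6.000·sin(180°/8) = 36.74 mm); the cube at (6, 5) is present — its section is the full 4.5×22.5 rectangle (perimeter 54.00 mm); the cone at (4.5, 10) (r1=7.5→r2=2) has section circumradius 5.056 here — a regular 8-gon (perimeter = 2·8·5.056·sin(180°/8) = 30.95 mm); Subtracting the remaining from the first: starting from the r=6 cylinder, the 4.5×22.5 cube at (6, 5) misses the remaining region (no effect); the cone at (4.5, 10) misses the remaining region (no effect) — boundary = 36.74 mm. Overall, the cross-section is a single solid region. Total boundary length (outer) = 36.74 mm.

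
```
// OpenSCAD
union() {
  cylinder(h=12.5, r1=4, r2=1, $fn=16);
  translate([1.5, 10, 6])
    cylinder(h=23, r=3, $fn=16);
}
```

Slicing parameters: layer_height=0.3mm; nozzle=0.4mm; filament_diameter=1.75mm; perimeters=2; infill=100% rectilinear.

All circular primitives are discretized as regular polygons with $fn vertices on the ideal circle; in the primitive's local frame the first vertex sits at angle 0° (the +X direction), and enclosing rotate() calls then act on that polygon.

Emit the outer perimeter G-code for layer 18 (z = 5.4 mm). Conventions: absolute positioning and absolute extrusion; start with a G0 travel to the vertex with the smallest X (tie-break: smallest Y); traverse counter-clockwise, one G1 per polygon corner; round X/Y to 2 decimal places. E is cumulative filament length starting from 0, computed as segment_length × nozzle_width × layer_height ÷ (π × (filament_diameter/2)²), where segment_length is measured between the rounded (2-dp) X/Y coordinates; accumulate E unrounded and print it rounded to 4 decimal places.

At z = 5.4 mm: the cone contributes a regular 16-gon of circumradius 2.704 (interpolated between r1=4 and r2=1 at t=0.432); the cylinder at (1.5, 10) is not intersected at this z (z outside [6, 29]); Merging all regions: only the cone is present, so the union is just that shape — 1 connected region. The outline is a single polygon with 16 vertices. Extrusion per mm of travel: 0.4 × 0.3 / (π × 0.875²) = 0.049890. Accumulating E over each segment gives final E = 0.8416.

G0 X-2.70 Y0.00 Z5.40
G1 X-2.50 Y-1.03 E0.0523
G1 X-1.91 Y-1.91 E0.1052
G1 X-1.03 Y-2.50 E0.1581
G1 X0.00 Y-2.70 E0.2104
G1 X1.03 Y-2.50 E0.2628
G1 X1.91 Y-1.91 E0.3156
G1 X2.50 Y-1.03 E0.3685
G1 X2.70 Y0.00 E0.4208
G1 X2.50 Y1.03 E0.4732
G1 X1.91 Y1.91 E0.5260
G1 X1.03 Y2.50 E0.5789
G1 X0.00 Y2.70 E0.6312
G1 X-1.03 Y2.50 E0.6836
G1 X-1.91 Y1.91 E0.7364
G1 X-2.50 Y1.03 E0.7893
G1 X-2.70 Y0.00 E0.8416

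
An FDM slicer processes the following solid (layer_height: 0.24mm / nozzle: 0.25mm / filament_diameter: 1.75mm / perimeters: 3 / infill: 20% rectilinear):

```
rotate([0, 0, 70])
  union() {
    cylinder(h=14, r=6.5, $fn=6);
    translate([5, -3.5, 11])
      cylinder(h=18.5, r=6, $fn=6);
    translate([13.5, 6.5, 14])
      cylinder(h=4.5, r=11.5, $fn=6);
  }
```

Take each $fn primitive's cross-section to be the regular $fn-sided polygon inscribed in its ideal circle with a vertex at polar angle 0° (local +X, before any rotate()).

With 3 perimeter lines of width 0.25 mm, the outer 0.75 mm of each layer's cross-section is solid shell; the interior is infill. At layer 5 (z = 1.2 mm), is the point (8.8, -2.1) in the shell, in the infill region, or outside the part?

outside

At z = 1.2 mm: the r=6.5 cylinder contributes a regular 6-gon of circumradius 6.5; the cylinder at (5, -3.5) is absent (z outside [11, 29.5]); the cylinder at (13.5, 6.5) is not intersected at this z (z outside [14, 18.5]); Taking the union: only the r=6.5 cylinder is present, so the union is just that shape — 1 connected region; (whole slice rotated 70° about Z — lengths, areas and connectivity unchanged). Overall, the cross-section is a single solid region. Undo the 70° rotation: the query point maps to (1.036, -8.988) in the un-rotated model frame. The nearest boundary edge runs (-3.25, -5.63)→(3.25, -5.63); distance from the point to it = 3.36 mm. The point is not inside any of the regions above, so it lies outside the cross-section (3.36 mm from the nearest boundary).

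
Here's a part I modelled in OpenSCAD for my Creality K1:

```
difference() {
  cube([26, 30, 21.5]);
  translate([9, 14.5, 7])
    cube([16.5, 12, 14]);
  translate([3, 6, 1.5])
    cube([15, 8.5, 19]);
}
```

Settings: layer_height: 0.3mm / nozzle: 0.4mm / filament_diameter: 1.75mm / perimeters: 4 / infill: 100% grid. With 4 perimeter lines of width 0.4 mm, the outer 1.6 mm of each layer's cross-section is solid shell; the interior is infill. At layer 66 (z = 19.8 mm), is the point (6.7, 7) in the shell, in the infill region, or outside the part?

outside

At z = 19.8 mm: the cube (footprint 26×30) is included at this height; the 16.5×12 cube at (9, 14.5) contributes its full rectangle; the 15×8.5 cube at (3, 6) contributes its full rectangle; After the difference (first − rest): starting from the 26×30 cube, the 16.5×12 cube at (9, 14.5) lies wholly inside it (removes its full 198.00 mm² and its 57.00 mm outline becomes a hole wall); the 15×8.5 cube at (3, 6) lies inside it touching the edge (removes its full 127.50 mm²) — 1 connected region with 1 hole. Overall, the cross-section is one region with 1 hole. The nearest boundary edge runs (3.00, 6.00)→(18.00, 6.00); distance from the point to it = 1.00 mm. The point is not inside any of the regions above, so it lies outside the cross-section (1.00 mm from the nearest boundary).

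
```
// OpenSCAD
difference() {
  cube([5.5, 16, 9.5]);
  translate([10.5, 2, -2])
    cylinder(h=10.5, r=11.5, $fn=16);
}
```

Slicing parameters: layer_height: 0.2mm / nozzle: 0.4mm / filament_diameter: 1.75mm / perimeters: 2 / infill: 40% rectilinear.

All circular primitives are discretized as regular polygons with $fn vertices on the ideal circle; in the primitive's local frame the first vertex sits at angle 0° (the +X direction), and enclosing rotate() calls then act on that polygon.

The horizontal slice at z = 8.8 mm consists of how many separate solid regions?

1

At z = 8.8 mm: the 5.5×16 cube contributes its full rectangle; the cylinder at (10.5, 2) is not intersected at this z (z outside [-2, 8.5]); After the difference (first − rest): none of the subtracted shapes is present at this height, so the 5.5×16 cube is unchanged — 1 connected region. The result has 1 disconnected region.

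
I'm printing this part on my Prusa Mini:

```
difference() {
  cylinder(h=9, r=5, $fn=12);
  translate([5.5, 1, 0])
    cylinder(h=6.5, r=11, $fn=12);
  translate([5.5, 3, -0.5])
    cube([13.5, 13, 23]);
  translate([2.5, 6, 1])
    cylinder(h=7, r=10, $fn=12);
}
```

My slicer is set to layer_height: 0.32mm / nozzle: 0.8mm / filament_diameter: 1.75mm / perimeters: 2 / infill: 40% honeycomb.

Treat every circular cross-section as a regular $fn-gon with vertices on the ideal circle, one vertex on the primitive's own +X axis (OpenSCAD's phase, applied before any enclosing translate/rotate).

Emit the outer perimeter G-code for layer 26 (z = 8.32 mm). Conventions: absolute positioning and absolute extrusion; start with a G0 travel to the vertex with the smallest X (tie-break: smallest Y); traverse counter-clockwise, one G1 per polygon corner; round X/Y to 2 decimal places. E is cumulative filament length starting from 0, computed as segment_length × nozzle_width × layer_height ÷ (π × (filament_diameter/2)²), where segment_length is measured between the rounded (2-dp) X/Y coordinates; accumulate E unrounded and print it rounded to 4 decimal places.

G0 X-5.00 Y0.00 Z8.32
G1 X-4.33 Y-2.50 E0.2755
G1 X-2.50 Y-4.33 E0.5509
G1 X0.00 Y-5.00 E0.8264
G1 X2.50 Y-4.33 E1.1019
G1 X4.33 Y-2.50 E1.3773
G1 X5.00 Y0.00 E1.6528
G1 X4.33 Y2.50 E1.9283
G1 X2.50 Y4.33 E2.2037
G1 X0.00 Y5.00 E2.4792
G1 X-2.50 Y4.33 E2.7546
G1 X-4.33 Y2.50 E3.0301
G1 X-5.00 Y0.00 E3.3056

At z = 8.32 mm: the cylinder: section is a regular 12-gon, circumradius r=5; the cylinder at (5.5, 1) is not intersected at this z (z outside [0, 6.5]); the 13.5×13 cube at (5.5, 3) contributes its full rectangle; the cylinder at (2.5, 6) is absent (z outside [1, 8]); Taking the first minus the rest: starting from the r=5 cylinder, the 13.5×13 cube at (5.5, 3) misses the remaining region (no effect) — 1 connected region. The outline is a single polygon with 12 vertices. Extrusion per mm of travel: 0.8 × 0.32 / (π × 0.875²) = 0.106432. Accumulating E over each segment gives final E = 3.3056.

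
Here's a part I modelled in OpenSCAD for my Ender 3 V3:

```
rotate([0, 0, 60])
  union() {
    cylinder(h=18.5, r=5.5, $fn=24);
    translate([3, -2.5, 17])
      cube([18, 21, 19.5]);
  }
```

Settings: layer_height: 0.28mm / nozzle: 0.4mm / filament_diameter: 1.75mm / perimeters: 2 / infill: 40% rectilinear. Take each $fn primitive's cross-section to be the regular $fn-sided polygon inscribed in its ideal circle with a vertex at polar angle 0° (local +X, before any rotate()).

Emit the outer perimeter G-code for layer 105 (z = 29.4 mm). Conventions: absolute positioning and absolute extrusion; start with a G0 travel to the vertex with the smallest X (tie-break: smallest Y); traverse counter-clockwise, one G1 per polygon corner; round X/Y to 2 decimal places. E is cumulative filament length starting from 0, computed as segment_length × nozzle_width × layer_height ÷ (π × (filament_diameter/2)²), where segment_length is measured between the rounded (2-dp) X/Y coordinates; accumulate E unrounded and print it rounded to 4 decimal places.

At z = 29.4 mm: the cylinder does not reach this height (z outside [0, 18.5]); the cube at (3, -2.5) (footprint 18×21) is included at this height; Taking the union: only the 18×21 cube at (3, -2.5) is present, so the union is just that shape — 1 connected region; (rotated 60° about Z; rotation is an isometry so areas/perimeters/island counts are preserved). The outline is a single polygon with 4 vertices. Extrusion per mm of travel: 0.4 × 0.28 / (π × 0.875²) = 0.046564. Accumulating E over each segment gives final E = 3.6324.

G0 X-14.52 Y11.85 Z29.40
G1 X3.67 Y1.35 E0.9780
G1 X12.67 Y16.94 E1.8162
G1 X-5.52 Y27.44 E2.7942
G1 X-14.52 Y11.85 E3.6324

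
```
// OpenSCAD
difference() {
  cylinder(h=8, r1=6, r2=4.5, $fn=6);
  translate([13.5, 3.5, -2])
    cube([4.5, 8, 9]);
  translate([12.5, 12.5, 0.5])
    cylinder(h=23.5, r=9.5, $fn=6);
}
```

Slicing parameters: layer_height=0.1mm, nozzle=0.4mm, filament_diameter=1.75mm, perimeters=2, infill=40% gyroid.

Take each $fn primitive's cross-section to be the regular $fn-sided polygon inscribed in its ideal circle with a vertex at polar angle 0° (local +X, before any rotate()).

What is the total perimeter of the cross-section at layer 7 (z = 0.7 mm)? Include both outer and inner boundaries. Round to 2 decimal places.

35.21 mm

At z = 0.7 mm: the cone (r1=6→r2=4.5) has section circumradius 5.869 here — a regular 6-gon (perimeter = 2·6·5.869·sin(180°/6) = 35.21 mm); the cube at (13.5, 3.5) is present — its section is the full 4.5×8 rectangle (perimeter 25.00 mm); the r=9.5 cylinder at (12.5, 12.5) contributes a regular 6-gon of circumradius 9.5 (perimeter = 2·6·9.500·sin(180°/6) = 57.00 mm); After the difference (first − rest): starting from the cone, the 4.5×8 cube at (13.5, 3.5) misses the remaining region (no effect); the r=9.5 cylinder at (12.5, 12.5) misses the remaining region (no effect) — boundary = 35.21 mm. Overall, the cross-section is a single solid region. Total boundary length (outer) = 35.21 mm.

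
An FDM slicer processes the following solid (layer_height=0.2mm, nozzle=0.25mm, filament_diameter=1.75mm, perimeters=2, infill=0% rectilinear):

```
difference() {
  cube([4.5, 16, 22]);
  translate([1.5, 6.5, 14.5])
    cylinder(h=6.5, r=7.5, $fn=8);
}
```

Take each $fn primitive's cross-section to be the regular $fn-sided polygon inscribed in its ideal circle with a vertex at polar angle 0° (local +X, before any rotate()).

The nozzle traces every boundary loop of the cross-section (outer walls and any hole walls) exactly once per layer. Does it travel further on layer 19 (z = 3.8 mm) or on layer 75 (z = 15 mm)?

Layer 19 (z = 3.8): the cube (footprint 4.5×16) is included at this height (perimeter 41.00 mm); the cylinder at (1.5, 6.5) is absent (z outside [14.5, 21]); Subtracting the remaining from the first: none of the subtracted shapes is present at this height, so the 4.5×16 cube is unchanged — boundary = 41.00 mm. So its perimeter = 41.00 mm. Layer 75 (z = 15): the 4.5×16 cube contributes its full rectangle (perimeter 41.00 mm); the r=7.5 cylinder at (1.5, 6.5) contributes a regular 8-gon of circumradius 7.5 (perimeter = 2·8·7.500·sin(180°/8) = 45.92 mm); Subtracting the remaining from the first: starting from the 4.5×16 cube, the r=7.5 cylinder at (1.5, 6.5) partially overlaps it — only the 60.60 mm² overlap (of its 159.10 mm²) is removed, clipping the outline — boundary = 16.70 mm. So its perimeter = 16.70 mm. Layer 19 is larger (41.00 vs 16.70 mm).

layer 19 (z = 3.8 mm)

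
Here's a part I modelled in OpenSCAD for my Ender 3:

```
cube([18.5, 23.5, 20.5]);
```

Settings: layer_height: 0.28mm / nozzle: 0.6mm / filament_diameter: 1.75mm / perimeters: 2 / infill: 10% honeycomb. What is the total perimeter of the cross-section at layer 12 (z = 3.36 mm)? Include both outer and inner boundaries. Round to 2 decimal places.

At z = 3.36 mm: the cube (footprint 18.5×23.5) is included at this height (perimeter 84.00 mm). Overall, the cross-section is a single solid region. Total boundary length (outer) = 84.00 mm.

84.00 mm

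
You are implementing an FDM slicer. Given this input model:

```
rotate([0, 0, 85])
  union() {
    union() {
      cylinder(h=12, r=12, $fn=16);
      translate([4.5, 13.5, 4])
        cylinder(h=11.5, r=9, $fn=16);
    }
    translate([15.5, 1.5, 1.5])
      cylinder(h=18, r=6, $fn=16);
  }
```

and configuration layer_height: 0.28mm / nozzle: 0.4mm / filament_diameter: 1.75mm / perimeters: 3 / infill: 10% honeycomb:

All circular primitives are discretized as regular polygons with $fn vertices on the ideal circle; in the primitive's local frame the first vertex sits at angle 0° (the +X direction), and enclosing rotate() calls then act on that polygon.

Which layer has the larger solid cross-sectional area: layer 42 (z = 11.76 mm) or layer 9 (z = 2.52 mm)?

layer 42 (z = 11.76 mm)

Layer 42 (z = 11.76): the r=12 cylinder contributes a regular 16-gon of circumradius 12 (area = (16/2)·12.000²·sin(360°/16) = 440.85 mm²); the cylinder at (4.5, 13.5): section is a regular 16-gon, circumradius r=9 (area = (16/2)·9.000²·sin(360°/16) = 247.98 mm²); Taking the union: the regions partially overlap — summed areas 688.83 mm² minus the doubly-counted overlap 66.55 mm² gives 622.28 mm² — area = 622.28 mm²; the cylinder at (15.5, 1.5): section is a regular 16-gon, circumradius r=6 (area = (16/2)·6.000²·sin(360°/16) = 110.21 mm²); Combining (union): the regions partially overlap — summed areas 732.49 mm² minus the doubly-counted overlap 11.86 mm² gives 720.64 mm² — area = 720.64 mm²; (rotated 85° about Z; rotation is an isometry so areas/perimeters/island counts are preserved). So its area = 720.64 mm². Layer 9 (z = 2.52): the r=12 cylinder gives a regular 16-gon of circumradius 12 (constant along its height) (area = (16/2)·12.000²·sin(360°/16) = 440.85 mm²); the cylinder at (4.5, 13.5) is not intersected at this z (z outside [4, 15.5]); Merging all regions: only the r=12 cylinder is present, so the union is just that shape — area = 440.85 mm²; the cylinder at (15.5, 1.5): section is a regular 16-gon, circumradius r=6 (area = (16/2)·6.000²·sin(360°/16) = 110.21 mm²); Taking the union: the regions partially overlap — summed areas 551.06 mm² minus the doubly-counted overlap 11.86 mm² gives 539.21 mm² — area = 539.21 mm²; (rotated 85° about Z; rotation is an isometry so areas/perimeters/island counts are preserved). So its area = 539.21 mm². Layer 42 is larger (720.64 vs 539.21 mm²).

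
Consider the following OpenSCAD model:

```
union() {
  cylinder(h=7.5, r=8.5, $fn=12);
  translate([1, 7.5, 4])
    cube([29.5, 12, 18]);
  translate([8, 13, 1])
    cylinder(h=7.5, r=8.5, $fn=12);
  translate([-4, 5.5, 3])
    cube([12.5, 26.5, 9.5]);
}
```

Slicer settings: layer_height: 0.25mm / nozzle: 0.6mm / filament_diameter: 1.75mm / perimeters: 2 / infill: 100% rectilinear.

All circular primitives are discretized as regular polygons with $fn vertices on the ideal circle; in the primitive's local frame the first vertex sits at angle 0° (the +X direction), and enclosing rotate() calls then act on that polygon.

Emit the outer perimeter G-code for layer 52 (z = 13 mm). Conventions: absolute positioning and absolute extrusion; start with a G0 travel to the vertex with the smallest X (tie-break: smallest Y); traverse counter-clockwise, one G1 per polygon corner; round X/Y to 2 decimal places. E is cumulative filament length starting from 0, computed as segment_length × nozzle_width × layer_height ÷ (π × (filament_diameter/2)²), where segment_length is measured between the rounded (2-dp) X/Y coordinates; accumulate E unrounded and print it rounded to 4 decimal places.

At z = 13 mm: the cylinder is not intersected at this z (z outside [0, 7.5]); the cube at (1, 7.5) (footprint 29.5×12) is included at this height; the cylinder at (8, 13) does not reach this height (z outside [1, 8.5]); the cube at (-4, 5.5) is absent (z outside [3, 12.5]); Combining (union): only the 29.5×12 cube at (1, 7.5) is present, so the union is just that shape — 1 connected region. The outline is a single polygon with 4 vertices. Extrusion per mm of travel: 0.6 × 0.25 / (π × 0.875²) = 0.062363. Accumulating E over each segment gives final E = 5.1761.

G0 X1.00 Y7.50 Z13.00
G1 X30.50 Y7.50 E1.8397
G1 X30.50 Y19.50 E2.5881
G1 X1.00 Y19.50 E4.4278
G1 X1.00 Y7.50 E5.1761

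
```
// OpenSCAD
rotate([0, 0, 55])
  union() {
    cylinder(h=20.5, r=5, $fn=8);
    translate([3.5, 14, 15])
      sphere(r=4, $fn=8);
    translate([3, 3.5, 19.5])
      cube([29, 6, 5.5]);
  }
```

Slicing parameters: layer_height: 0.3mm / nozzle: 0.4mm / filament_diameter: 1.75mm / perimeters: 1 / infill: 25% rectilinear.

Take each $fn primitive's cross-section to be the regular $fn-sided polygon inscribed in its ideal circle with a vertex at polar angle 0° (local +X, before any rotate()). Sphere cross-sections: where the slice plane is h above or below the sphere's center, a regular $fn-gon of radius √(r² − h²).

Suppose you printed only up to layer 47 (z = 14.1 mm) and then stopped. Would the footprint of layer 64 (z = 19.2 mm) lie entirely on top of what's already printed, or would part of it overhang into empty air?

entirely on top

Compare the two slices. At z = 14.1: the r=5 cylinder gives a regular 8-gon of circumradius 5 (constant along its height) (area = (8/2)·5.000²·sin(360°/8) = 70.71 mm²); the r=4 sphere at (3.5, 14) slices to a regular 8-gon of circumradius 3.897 (√(r²−h²) with h=0.9 from center) (area = (8/2)·3.897²·sin(360°/8) = 42.96 mm²); the cube at (3, 3.5) is not intersected at this z (z outside [19.5, 25]); Taking the union: the 2 present regions are separate (no shared area or edge), so areas and boundary lengths simply add and each stays a separate island — area = 113.67 mm²; (whole slice rotated 55° about Z — lengths, areas and connectivity unchanged). At z = 19.2: the r=5 cylinder contributes a regular 8-gon of circumradius 5 (area = (8/2)·5.000²·sin(360°/8) = 70.71 mm²); the sphere at (3.5, 14) is not intersected at this z (|z−center|=4.200 > r=4); the cube at (3, 3.5) does not reach this height (z outside [19.5, 25]); Taking the union: only the r=5 cylinder is present, so the union is just that shape — area = 70.71 mm²; (rotated 55° about Z; rotation is an isometry so areas/perimeters/island counts are preserved). Checking containment: the cross-section at z = 19.2 is a subset of the cross-section at z = 14.1.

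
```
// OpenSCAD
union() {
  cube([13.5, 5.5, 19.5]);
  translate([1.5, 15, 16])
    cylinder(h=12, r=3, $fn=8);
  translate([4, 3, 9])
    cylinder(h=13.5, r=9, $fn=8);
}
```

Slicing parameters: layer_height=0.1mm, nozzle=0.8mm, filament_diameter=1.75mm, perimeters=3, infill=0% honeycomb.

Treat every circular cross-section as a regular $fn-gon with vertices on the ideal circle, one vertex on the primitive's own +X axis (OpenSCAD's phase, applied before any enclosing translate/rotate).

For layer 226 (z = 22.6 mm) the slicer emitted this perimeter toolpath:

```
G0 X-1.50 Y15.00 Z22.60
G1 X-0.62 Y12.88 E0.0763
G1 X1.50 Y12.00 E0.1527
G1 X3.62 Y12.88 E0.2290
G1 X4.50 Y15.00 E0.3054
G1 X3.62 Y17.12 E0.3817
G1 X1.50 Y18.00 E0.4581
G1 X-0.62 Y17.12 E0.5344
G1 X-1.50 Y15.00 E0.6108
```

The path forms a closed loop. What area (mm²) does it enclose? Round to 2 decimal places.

25.44 mm²

Apply the shoelace formula to the sequence of (X, Y) vertices; enclosed area = 25.44 mm².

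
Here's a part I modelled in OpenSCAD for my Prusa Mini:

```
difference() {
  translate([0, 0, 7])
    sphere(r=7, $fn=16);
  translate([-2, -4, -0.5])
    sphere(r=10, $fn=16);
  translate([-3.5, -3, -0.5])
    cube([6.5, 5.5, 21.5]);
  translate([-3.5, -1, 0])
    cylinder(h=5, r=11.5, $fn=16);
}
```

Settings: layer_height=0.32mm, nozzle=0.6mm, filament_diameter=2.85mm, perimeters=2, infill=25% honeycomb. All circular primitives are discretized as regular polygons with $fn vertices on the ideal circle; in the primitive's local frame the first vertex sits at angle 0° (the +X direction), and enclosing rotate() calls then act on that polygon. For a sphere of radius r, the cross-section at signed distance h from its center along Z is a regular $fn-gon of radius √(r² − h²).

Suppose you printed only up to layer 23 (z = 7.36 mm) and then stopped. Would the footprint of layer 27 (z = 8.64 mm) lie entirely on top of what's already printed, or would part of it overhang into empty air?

Compare the two slices. At z = 7.36: the r=7 sphere contributes a regular 16-gon of circumradius √(7²−0.36²) = 6.991 (area = (16/2)·6.991²·sin(360°/16) = 149.62 mm²); the r=10 sphere at (-2, -4) contributes a regular 16-gon of circumradius √(10²−7.86²) = 6.182 (area = (16/2)·6.182²·sin(360°/16) = 117.01 mm²); the cube at (-3.5, -3) (footprint 6.5×5.5) is included at this height (area 35.75 mm²); the cylinder at (-3.5, -1) does not reach this height (z outside [0, 5]); Taking the first minus the rest: starting from the r=7 sphere (149.62 mm²), the r=10 sphere at (-2, -4) partially overlaps it — only the 75.31 mm² overlap (of its 117.01 mm²) is removed, clipping the outline; the 6.5×5.5 cube at (-3.5, -3) partially overlaps it — only the 6.57 mm² overlap (of its 35.75 mm²) is removed, clipping the outline — area = 67.74 mm². At z = 8.64: the r=7 sphere slices to a regular 16-gon of circumradius 6.805 (√(r²−h²) with h=1.64 from center) (area = (16/2)·6.805²·sin(360°/16) = 141.78 mm²); the r=10 sphere at (-2, -4) contributes a regular 16-gon of circumradius √(10²−9.14²) = 4.057 (area = (16/2)·4.057²·sin(360°/16) = 50.39 mm²); the 6.5×5.5 cube at (-3.5, -3) contributes its full rectangle (area 35.75 mm²); the cylinder at (-3.5, -1) is not intersected at this z (z outside [0, 5]); Taking the first minus the rest: starting from the r=7 sphere (141.78 mm²), the r=10 sphere at (-2, -4) partially overlaps it — only the 39.71 mm² overlap (of its 50.39 mm²) is removed, clipping the outline; the 6.5×5.5 cube at (-3.5, -3) partially overlaps it — only the 22.75 mm² overlap (of its 35.75 mm²) is removed, clipping the outline — area = 79.32 mm². Checking containment: at z = 8.64 the cross-section extends beyond the z = 7.36 cross-section by about 16.76 mm².

part overhangs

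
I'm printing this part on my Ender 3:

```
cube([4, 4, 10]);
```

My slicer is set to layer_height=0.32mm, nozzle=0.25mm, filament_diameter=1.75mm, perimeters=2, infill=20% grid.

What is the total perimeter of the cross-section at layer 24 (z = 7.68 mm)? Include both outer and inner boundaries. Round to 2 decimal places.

16.00 mm

At z = 7.68 mm: the 4×4 cube contributes its full rectangle (perimeter 16.00 mm). Overall, the cross-section is a single solid region. Total boundary length (outer) = 16.00 mm.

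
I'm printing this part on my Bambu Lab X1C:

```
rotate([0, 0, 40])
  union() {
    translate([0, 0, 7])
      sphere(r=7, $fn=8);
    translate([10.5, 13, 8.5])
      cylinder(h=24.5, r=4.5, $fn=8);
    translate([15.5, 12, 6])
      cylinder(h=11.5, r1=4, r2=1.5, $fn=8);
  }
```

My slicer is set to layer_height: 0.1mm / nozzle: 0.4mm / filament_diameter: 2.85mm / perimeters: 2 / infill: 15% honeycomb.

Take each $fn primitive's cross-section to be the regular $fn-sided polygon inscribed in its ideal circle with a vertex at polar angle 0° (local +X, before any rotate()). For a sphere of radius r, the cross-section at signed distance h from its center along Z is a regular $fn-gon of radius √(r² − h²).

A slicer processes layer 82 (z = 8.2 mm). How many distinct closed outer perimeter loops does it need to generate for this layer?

2

At z = 8.2 mm: the sphere: section is a regular 8-gon, circumradius = √(r²−h²) = √(7²−1.2²) = 6.896; the cylinder at (10.5, 13) is absent (z outside [8.5, 33]); the cone at (15.5, 12) (r1=4→r2=1.5) has section circumradius 3.522 here — a regular 8-gon; Combining (union): the 2 present regions are separate (no shared area or edge), so areas and boundary lengths simply add and each stays a separate island — 2 connected regions; (rotated 40° about Z; rotation is an isometry so areas/perimeters/island counts are preserved). The result has 2 disconnected regions.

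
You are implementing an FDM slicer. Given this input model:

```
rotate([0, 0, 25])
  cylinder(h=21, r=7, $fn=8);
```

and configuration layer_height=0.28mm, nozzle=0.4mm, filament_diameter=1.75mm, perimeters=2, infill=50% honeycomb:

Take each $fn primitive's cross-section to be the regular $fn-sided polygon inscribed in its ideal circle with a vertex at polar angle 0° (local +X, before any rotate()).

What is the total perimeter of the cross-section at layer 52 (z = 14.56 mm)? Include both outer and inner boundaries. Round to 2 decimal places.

At z = 14.56 mm: the r=7 cylinder contributes a regular 8-gon of circumradius 7 (perimeter = 2·8·7.000·sin(180°/8) = 42.86 mm); (rotated 25° about Z; rotation is an isometry so areas/perimeters/island counts are preserved). Overall, the cross-section is a single solid region. Total boundary length (outer) = 42.86 mm.

42.86 mm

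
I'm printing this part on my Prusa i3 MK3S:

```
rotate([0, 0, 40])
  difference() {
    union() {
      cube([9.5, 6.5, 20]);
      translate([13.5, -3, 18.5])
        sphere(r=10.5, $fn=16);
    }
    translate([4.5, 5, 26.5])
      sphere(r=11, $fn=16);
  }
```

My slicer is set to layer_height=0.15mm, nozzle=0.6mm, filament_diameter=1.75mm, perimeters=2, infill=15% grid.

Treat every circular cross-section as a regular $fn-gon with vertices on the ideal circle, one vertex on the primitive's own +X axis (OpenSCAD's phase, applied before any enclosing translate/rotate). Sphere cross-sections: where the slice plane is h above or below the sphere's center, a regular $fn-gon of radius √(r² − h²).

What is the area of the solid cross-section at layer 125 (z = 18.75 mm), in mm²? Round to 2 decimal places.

At z = 18.75 mm: the cube is present — its section is the full 9.5×6.5 rectangle (area 61.75 mm²); the sphere at (13.5, -3): section is a regular 16-gon, circumradius = √(r²−h²) = √(10.5²−0.25²) = 10.497 (area = (16/2)·10.497²·sin(360°/16) = 337.34 mm²); Taking the union: the regions partially overlap — summed areas 399.09 mm² minus the doubly-counted overlap 25.31 mm² gives 373.78 mm² — area = 373.78 mm²; the r=11 sphere at (4.5, 5) contributes a regular 16-gon of circumradius √(11²−7.75²) = 7.806 (area = (16/2)·7.806²·sin(360°/16) = 186.56 mm²); Subtracting the remaining from the first: starting from the result so far (373.78 mm²), the r=11 sphere at (4.5, 5) partially overlaps it — only the 91.60 mm² overlap (of its 186.56 mm²) is removed, clipping the outline — area = 282.18 mm²; (whole slice rotated 40° about Z — lengths, areas and connectivity unchanged). Overall, the cross-section is a single solid region. Net area = 282.18 mm².

282.18 mm²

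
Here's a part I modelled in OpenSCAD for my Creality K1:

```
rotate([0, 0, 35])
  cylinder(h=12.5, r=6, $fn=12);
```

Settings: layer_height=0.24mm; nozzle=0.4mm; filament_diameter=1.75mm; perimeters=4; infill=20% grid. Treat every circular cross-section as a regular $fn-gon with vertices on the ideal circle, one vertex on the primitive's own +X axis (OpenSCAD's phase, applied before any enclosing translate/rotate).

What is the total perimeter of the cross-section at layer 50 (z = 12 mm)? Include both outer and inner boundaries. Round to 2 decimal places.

37.27 mm

At z = 12 mm: the cylinder: section is a regular 12-gon, circumradius r=6 (perimeter = 2·12·6.000·sin(180°/12) = 37.27 mm); (rotated 35° about Z; rotation is an isometry so areas/perimeters/island counts are preserved). Overall, the cross-section is a single solid region. Total boundary length (outer) = 37.27 mm.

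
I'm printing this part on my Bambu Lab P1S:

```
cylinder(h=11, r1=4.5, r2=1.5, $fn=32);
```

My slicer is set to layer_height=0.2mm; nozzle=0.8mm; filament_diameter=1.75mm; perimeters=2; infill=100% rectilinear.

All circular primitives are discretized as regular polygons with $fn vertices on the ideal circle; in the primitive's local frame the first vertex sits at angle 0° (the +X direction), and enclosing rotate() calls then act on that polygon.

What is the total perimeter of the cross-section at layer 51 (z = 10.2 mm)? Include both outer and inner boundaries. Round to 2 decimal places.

10.78 mm

At z = 10.2 mm: the cone: at t=0.927 of its height the radius interpolates to r₁+(r₂−r₁)t = 1.718, giving a regular 32-gon of that circumradius (perimeter = 2·32·1.718·sin(180°/32) = 10.78 mm). Overall, the cross-section is a single solid region. Total boundary length (outer) = 10.78 mm.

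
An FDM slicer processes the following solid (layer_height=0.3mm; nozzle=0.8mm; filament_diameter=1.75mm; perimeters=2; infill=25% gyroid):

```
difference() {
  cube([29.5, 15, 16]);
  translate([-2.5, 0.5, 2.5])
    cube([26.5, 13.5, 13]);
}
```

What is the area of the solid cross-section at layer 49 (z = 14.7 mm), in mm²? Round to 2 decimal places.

At z = 14.7 mm: the 29.5×15 cube contributes its full rectangle (area 442.50 mm²); the 26.5×13.5 cube at (-2.5, 0.5) contributes its full rectangle (area 357.75 mm²); After the difference (first − rest): starting from the 29.5×15 cube (442.50 mm²), the 26.5×13.5 cube at (-2.5, 0.5) partially overlaps it — only the 324.00 mm² overlap (of its 357.75 mm²) is removed, clipping the outline — area = 118.50 mm². Overall, the cross-section is a single solid region. Net area = 118.50 mm².

118.50 mm²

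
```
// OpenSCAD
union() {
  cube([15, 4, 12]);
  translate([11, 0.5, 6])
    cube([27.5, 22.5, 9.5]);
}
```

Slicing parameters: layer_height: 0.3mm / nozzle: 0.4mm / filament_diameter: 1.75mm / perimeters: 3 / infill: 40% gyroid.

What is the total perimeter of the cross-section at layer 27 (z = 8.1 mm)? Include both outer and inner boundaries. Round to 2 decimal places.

At z = 8.1 mm: the cube (footprint 15×4) is included at this height (perimeter 38.00 mm); the cube at (11, 0.5) is present — its section is the full 27.5×22.5 rectangle (perimeter 100.00 mm); Taking the union: the regions partially overlap (shared area 14.00 mm²), so the edge portions inside another operand are dropped and the merged outline is re-measured after clipping — boundary = 123.00 mm. Overall, the cross-section is a single solid region. Total boundary length (outer) = 123.00 mm.

123.00 mm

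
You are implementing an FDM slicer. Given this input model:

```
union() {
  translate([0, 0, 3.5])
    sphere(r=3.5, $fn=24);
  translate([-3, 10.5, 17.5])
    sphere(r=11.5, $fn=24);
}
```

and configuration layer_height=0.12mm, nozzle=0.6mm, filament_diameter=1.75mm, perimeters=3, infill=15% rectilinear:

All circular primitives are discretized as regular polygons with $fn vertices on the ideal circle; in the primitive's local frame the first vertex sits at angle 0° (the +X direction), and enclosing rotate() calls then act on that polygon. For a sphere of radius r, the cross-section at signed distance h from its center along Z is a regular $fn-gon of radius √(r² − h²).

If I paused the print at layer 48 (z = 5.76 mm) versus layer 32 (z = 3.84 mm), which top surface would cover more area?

Layer 48 (z = 5.76): the r=3.5 sphere contributes a regular 24-gon of circumradius √(3.5²−2.26²) = 2.673 (area = (24/2)·2.673²·sin(360°/24) = 22.18 mm²); the sphere at (-3, 10.5) is absent (|z−center|=11.740 > r=11.5); Taking the union: only the r=3.5 sphere is present, so the union is just that shape — area = 22.18 mm². So its area = 22.18 mm². Layer 32 (z = 3.84): the r=3.5 sphere slices to a regular 24-gon of circumradius 3.483 (√(r²−h²) with h=0.34 from center) (area = (24/2)·3.483²·sin(360°/24) = 37.69 mm²); the sphere at (-3, 10.5) is absent (|z−center|=13.660 > r=11.5); Taking the union: only the r=3.5 sphere is present, so the union is just that shape — area = 37.69 mm². So its area = 37.69 mm². Layer 32 is larger (37.69 vs 22.18 mm²).

layer 32 (z = 3.84 mm)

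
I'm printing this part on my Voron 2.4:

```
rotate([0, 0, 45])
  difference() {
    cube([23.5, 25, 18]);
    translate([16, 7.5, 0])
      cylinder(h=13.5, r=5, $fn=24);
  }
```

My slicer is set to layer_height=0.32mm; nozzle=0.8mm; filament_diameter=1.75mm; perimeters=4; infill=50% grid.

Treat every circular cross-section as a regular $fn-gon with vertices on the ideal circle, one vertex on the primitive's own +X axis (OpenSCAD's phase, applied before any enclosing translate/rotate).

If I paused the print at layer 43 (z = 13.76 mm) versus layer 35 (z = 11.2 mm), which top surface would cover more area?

layer 43 (z = 13.76 mm)

Layer 43 (z = 13.76): the cube is present — its section is the full 23.5×25 rectangle (area 587.50 mm²); the cylinder at (16, 7.5) does not reach this height (z outside [0, 13.5]); Subtracting the remaining from the first: none of the subtracted shapes is present at this height, so the 23.5×25 cube is unchanged — area = 587.50 mm²; (whole slice rotated 45° about Z — lengths, areas and connectivity unchanged). So its area = 587.50 mm². Layer 35 (z = 11.2): the cube (footprint 23.5×25) is included at this height (area 587.50 mm²); the cylinder at (16, 7.5): section is a regular 24-gon, circumradius r=5 (area = (24/2)·5.000²·sin(360°/24) = 77.65 mm²); Taking the first minus the rest: starting from the 23.5×25 cube (587.50 mm²), the r=5 cylinder at (16, 7.5) lies wholly inside it (removes its full 77.65 mm² and its 31.33 mm outline becomes a hole wall) — area = 509.85 mm²; (whole slice rotated 45° about Z — lengths, areas and connectivity unchanged). So its area = 509.85 mm². Layer 43 is larger (587.50 vs 509.85 mm²).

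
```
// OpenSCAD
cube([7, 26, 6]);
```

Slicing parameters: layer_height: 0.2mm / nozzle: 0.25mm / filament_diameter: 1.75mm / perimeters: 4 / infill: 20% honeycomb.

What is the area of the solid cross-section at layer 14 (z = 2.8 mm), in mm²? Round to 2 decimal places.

182.00 mm²

At z = 2.8 mm: the cube (footprint 7×26) is included at this height (area 182.00 mm²). Overall, the cross-section is a single solid region. Net area = 182.00 mm².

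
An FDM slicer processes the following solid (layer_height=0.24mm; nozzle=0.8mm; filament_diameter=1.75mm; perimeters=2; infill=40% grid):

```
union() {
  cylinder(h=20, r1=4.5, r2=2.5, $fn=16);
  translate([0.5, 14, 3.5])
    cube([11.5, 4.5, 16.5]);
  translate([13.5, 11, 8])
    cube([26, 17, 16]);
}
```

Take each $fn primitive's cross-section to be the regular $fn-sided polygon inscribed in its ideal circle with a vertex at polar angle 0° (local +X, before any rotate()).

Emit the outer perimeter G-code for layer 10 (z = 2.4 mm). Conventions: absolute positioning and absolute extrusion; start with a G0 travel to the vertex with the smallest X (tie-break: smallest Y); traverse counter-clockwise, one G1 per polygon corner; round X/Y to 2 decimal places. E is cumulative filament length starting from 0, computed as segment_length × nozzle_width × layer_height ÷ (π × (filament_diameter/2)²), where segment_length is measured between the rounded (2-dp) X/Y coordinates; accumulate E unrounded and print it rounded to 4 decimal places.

G0 X-4.26 Y0.00 Z2.40
G1 X-3.94 Y-1.63 E0.1326
G1 X-3.01 Y-3.01 E0.2654
G1 X-1.63 Y-3.94 E0.3983
G1 X0.00 Y-4.26 E0.5309
G1 X1.63 Y-3.94 E0.6635
G1 X3.01 Y-3.01 E0.7963
G1 X3.94 Y-1.63 E0.9291
G1 X4.26 Y0.00 E1.0617
G1 X3.94 Y1.63 E1.1943
G1 X3.01 Y3.01 E1.3272
G1 X1.63 Y3.94 E1.4600
G1 X0.00 Y4.26 E1.5926
G1 X-1.63 Y3.94 E1.7252
G1 X-3.01 Y3.01 E1.8580
G1 X-3.94 Y1.63 E1.9909
G1 X-4.26 Y0.00 E2.1235

At z = 2.4 mm: the cone (r1=4.5→r2=2.5) has section circumradius 4.260 here — a regular 16-gon; the cube at (0.5, 14) is not intersected at this z (z outside [3.5, 20]); the cube at (13.5, 11) is absent (z outside [8, 24]); Merging all regions: only the cone is present, so the union is just that shape — 1 connected region. The outline is a single polygon with 16 vertices. Extrusion per mm of travel: 0.8 × 0.24 / (π × 0.875²) = 0.079824. Accumulating E over each segment gives final E = 2.1235.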